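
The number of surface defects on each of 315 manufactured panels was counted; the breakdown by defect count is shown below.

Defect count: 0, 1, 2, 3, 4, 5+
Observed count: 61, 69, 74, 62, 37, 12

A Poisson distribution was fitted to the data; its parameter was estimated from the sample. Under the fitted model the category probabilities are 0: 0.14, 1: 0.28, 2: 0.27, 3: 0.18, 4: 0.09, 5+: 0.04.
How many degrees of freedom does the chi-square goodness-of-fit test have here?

4

There are k = 6 categories and 1 parameter estimated from the data, so df = 6 − 1 − 1 = 4.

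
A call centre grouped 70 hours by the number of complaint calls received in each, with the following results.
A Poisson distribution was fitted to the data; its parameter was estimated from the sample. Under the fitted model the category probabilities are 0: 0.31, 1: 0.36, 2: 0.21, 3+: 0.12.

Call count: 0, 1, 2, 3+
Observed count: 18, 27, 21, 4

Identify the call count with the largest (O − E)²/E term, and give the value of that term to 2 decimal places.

Expected counts E_i = n·p_i: 70×0.31 = 21.7, 70×0.36 = 25.2, 70×0.21 = 14.7, 70×0.12 = 8.4.
0: (18 − 21.7)²/21.7 = 13.69/21.7 = 0.631
1: (27 − 25.2)²/25.2 = 3.24/25.2 = 0.129
2: (21 − 14.7)²/14.7 = 39.69/14.7 = 2.700
3+: (4 − 8.4)²/8.4 = 19.36/8.4 = 2.305
The largest term is for 2: 2.70.

2, 2.70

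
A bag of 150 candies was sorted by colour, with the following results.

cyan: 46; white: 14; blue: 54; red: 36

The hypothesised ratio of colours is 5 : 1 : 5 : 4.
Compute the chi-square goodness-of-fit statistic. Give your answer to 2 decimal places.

Ratio total = 15. Expected counts: 150×5/15 = 50, 150×1/15 = 10, 150×5/15 = 50, 150×4/15 = 40.
cyan: (46 − 50)²/50 = 16/50 = 0.320
white: (14 − 10)²/10 = 16/10 = 1.600
blue: (54 − 50)²/50 = 16/50 = 0.320
red: (36 − 40)²/40 = 16/40 = 0.400
Sum = 2.64

2.64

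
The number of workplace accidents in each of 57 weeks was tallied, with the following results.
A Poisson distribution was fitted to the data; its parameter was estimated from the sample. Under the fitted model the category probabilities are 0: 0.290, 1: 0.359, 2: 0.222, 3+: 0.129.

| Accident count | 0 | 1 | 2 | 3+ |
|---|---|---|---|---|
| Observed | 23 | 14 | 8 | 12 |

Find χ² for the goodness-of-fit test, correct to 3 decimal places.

Expected counts E_i = n·p_i: 57×0.290 = 16.53, 57×0.359 = 20.463, 57×0.222 = 12.654, 57×0.129 = 7.353.
cat         O        E   (O−E)²/E
0          23    16.53     2.5324
1          14   20.463     2.0413
2           8   12.654     1.7117
3+         12    7.353     2.9368
Sum = 9.222

9.222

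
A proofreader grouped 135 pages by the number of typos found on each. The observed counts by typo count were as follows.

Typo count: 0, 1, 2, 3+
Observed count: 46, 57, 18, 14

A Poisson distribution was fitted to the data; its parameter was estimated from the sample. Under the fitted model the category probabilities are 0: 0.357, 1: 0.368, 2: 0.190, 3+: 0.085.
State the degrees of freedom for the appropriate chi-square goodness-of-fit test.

2

There are k = 4 categories and 1 parameter estimated from the data, so df = 4 − 1 − 1 = 2.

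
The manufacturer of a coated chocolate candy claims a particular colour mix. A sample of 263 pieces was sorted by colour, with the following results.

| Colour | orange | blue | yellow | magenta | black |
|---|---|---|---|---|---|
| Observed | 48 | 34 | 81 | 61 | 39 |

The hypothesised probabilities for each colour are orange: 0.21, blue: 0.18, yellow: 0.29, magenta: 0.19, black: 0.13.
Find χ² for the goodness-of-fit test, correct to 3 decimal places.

Expected counts E_i = n·p_i: 263×0.21 = 55.23, 263×0.18 = 47.34, 263×0.29 = 76.27, 263×0.19 = 49.97, 263×0.13 = 34.19.
orange: (48 − 55.23)²/55.23 = 52.2729/55.23 = 0.9465
blue: (34 − 47.34)²/47.34 = 177.9556/47.34 = 3.7591
yellow: (81 − 76.27)²/76.27 = 22.3729/76.27 = 0.2933
magenta: (61 − 49.97)²/49.97 = 121.6609/49.97 = 2.4347
black: (39 − 34.19)²/34.19 = 23.1361/34.19 = 0.6767
Sum = 8.110

8.110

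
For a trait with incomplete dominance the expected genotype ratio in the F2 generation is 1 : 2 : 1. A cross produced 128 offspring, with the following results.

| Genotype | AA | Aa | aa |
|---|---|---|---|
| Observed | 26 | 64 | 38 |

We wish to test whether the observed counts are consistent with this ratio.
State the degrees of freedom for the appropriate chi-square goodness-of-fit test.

There are k = 3 categories and no parameters were estimated from the data, so df = 3 − 1 = 2.

2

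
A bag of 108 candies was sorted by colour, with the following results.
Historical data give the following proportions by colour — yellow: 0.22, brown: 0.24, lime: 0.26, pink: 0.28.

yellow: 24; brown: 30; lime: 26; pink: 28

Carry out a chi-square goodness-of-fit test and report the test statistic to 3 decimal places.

0.965

Expected counts E_i = n·p_i: 108×0.22 = 23.76, 108×0.24 = 25.92, 108×0.26 = 28.08, 108×0.28 = 30.24.
χ² = (24−23.76)²/23.76 + (30−25.92)²/25.92 + (26−28.08)²/28.08 + (28−30.24)²/30.24
   = 0.0024 + 0.6422 + 0.1541 + 0.1659
Sum = 0.965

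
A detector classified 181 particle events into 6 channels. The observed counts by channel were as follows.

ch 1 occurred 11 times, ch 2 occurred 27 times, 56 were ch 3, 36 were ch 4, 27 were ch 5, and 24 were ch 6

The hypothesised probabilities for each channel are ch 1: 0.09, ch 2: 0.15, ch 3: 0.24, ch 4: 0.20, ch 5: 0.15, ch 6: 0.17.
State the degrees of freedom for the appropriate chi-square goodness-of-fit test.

5

There are k = 6 categories and no parameters were estimated from the data, so df = 6 − 1 = 5.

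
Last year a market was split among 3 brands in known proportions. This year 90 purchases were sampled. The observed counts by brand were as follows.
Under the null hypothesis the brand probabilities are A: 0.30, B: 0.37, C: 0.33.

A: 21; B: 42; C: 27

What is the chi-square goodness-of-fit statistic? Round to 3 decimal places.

Expected counts E_i = n·p_i: 90×0.30 = 27, 90×0.37 = 33.3, 90×0.33 = 29.7.
A: (21 − 27)²/27 = 36/27 = 1.3333
B: (42 − 33.3)²/33.3 = 75.69/33.3 = 2.2730
C: (27 − 29.7)²/29.7 = 7.29/29.7 = 0.2455
Sum = 3.852

3.852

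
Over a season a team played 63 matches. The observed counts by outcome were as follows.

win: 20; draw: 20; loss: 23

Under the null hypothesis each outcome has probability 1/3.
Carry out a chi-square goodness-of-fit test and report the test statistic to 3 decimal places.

Expected count for each of the 3 categories: 63/3 = 21.
win: (20 − 21)²/21 = 1/21 = 0.0476
draw: (20 − 21)²/21 = 1/21 = 0.0476
loss: (23 − 21)²/21 = 4/21 = 0.1905
Sum = 0.286

0.286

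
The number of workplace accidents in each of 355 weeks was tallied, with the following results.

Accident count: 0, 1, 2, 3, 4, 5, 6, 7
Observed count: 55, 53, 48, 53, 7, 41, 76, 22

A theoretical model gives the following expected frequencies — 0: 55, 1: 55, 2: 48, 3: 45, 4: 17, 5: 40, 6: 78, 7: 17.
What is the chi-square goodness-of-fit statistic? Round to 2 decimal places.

χ² = (55−55)²/55 + (53−55)²/55 + (48−48)²/48 + (53−45)²/45 + (7−17)²/17 + (41−40)²/40 + (76−78)²/78 + (22−17)²/17
   = 0.000 + 0.073 + 0.000 + 1.422 + 5.882 + 0.025 + 0.051 + 1.471
Sum = 8.92

8.92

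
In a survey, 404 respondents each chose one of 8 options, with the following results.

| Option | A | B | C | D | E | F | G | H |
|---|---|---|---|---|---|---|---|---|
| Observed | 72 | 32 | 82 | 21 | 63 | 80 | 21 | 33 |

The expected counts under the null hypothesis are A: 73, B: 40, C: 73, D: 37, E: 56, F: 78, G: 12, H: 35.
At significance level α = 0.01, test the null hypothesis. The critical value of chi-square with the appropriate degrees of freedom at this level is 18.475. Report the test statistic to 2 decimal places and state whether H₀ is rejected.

17.43; do not reject

A: (72 − 73)²/73 = 1/73 = 0.014
B: (32 − 40)²/40 = 64/40 = 1.600
C: (82 − 73)²/73 = 81/73 = 1.110
D: (21 − 37)²/37 = 256/37 = 6.919
E: (63 − 56)²/56 = 49/56 = 0.875
F: (80 − 78)²/78 = 4/78 = 0.051
G: (21 − 12)²/12 = 81/12 = 6.750
H: (33 − 35)²/35 = 4/35 = 0.114
Sum = 17.43
df = 7. Since 17.43 < 18.475, we do not reject H₀.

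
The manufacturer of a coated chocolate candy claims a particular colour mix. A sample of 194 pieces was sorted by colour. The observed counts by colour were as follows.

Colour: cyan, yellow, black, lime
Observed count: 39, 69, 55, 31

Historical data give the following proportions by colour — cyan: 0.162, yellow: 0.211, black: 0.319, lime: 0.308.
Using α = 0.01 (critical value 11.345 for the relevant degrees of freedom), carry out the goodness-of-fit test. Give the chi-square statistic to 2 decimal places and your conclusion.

Expected counts E_i = n·p_i: 194×0.162 = 31.428, 194×0.211 = 40.934, 194×0.319 = 61.886, 194×0.308 = 59.752.
cat         O        E   (O−E)²/E
cyan       39   31.428      1.824
yellow     69   40.934     19.243
black      55   61.886      0.766
lime       31   59.752     13.835
Sum = 35.67
df = 3. Since 35.67 > 11.345, we reject H₀.

35.67; reject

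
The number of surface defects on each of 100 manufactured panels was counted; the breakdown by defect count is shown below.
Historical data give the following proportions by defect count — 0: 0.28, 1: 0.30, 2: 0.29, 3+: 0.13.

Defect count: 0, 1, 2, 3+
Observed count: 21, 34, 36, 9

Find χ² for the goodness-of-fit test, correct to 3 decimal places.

Expected counts E_i = n·p_i: 100×0.28 = 28, 100×0.30 = 30, 100×0.29 = 29, 100×0.13 = 13.
χ² = (21−28)²/28 + (34−30)²/30 + (36−29)²/29 + (9−13)²/13
   = 1.7500 + 0.5333 + 1.6897 + 1.2308
Sum = 5.204

5.204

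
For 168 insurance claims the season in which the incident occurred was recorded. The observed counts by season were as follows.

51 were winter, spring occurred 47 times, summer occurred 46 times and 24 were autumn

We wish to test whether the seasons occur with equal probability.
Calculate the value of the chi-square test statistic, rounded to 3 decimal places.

Expected count for each of the 4 categories: 168/4 = 42.
cat         O        E   (O−E)²/E
winter     51       42     1.9286
spring     47       42     0.5952
summer     46       42     0.3810
autumn     24       42     7.7143
Sum = 10.619

10.619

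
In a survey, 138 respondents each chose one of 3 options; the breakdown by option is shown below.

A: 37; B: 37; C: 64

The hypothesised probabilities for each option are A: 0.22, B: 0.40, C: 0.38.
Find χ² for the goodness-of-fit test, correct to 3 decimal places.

Expected counts E_i = n·p_i: 138×0.22 = 30.36, 138×0.40 = 55.2, 138×0.38 = 52.44.
cat         O        E   (O−E)²/E
A          37    30.36     1.4522
B          37     55.2     6.0007
C          64    52.44     2.5483
Sum = 10.001

10.001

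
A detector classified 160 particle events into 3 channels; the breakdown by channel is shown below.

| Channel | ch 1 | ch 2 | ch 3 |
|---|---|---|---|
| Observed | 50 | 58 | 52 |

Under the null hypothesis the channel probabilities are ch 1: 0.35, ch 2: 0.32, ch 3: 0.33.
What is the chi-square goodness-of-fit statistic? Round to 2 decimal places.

Expected counts E_i = n·p_i: 160×0.35 = 56, 160×0.32 = 51.2, 160×0.33 = 52.8.
ch 1: (50 − 56)²/56 = 36/56 = 0.643
ch 2: (58 − 51.2)²/51.2 = 46.24/51.2 = 0.903
ch 3: (52 − 52.8)²/52.8 = 0.64/52.8 = 0.012
Sum = 1.56

1.56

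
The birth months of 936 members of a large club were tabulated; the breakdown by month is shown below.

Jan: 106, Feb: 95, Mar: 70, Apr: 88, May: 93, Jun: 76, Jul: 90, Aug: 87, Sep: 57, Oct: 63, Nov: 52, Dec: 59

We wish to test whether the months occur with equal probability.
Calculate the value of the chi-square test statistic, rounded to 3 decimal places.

Expected count for each of the 12 categories: 936/12 = 78.
Jan: (106 − 78)²/78 = 784/78 = 10.0513
Feb: (95 − 78)²/78 = 289/78 = 3.7051
Mar: (70 − 78)²/78 = 64/78 = 0.8205
Apr: (88 − 78)²/78 = 100/78 = 1.2821
May: (93 − 78)²/78 = 225/78 = 2.8846
Jun: (76 − 78)²/78 = 4/78 = 0.0513
Jul: (90 − 78)²/78 = 144/78 = 1.8462
Aug: (87 − 78)²/78 = 81/78 = 1.0385
Sep: (57 − 78)²/78 = 441/78 = 5.6538
Oct: (63 − 78)²/78 = 225/78 = 2.8846
Nov: (52 − 78)²/78 = 676/78 = 8.6667
Dec: (59 − 78)²/78 = 361/78 = 4.6282
Sum = 43.513

43.513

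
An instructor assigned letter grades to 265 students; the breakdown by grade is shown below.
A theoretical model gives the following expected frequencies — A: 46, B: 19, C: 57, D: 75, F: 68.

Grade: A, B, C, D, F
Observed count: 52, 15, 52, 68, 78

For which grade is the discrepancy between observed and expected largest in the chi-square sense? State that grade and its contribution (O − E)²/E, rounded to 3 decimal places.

F, 1.471

cat         O        E   (O−E)²/E
A          52       46     0.7826
B          15       19     0.8421
C          52       57     0.4386
D          68       75     0.6533
F          78       68     1.4706
The largest term is for F: 1.471.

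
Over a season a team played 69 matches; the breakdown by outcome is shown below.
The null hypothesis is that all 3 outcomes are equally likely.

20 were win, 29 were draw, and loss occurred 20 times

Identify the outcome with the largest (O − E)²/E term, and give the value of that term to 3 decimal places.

Expected count for each of the 3 categories: 69/3 = 23.
cat         O        E   (O−E)²/E
win        20       23     0.3913
draw       29       23     1.5652
loss       20       23     0.3913
The largest term is for draw: 1.565.

draw, 1.565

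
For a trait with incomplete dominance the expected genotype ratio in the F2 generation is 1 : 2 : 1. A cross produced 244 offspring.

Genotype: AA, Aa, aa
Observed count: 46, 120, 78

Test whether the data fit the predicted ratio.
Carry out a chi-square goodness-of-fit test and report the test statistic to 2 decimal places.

8.46

Ratio total = 4. Expected counts: 244×1/4 = 61, 244×2/4 = 122, 244×1/4 = 61.
cat         O        E   (O−E)²/E
AA         46       61      3.689
Aa        120      122      0.033
aa         78       61      4.738
Sum = 8.46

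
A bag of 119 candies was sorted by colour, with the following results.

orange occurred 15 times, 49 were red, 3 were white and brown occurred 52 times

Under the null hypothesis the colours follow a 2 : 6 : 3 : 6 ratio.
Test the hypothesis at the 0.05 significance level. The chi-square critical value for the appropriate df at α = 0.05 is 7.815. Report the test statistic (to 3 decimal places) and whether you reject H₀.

Ratio total = 17. Expected counts: 119×2/17 = 14, 119×6/17 = 42, 119×3/17 = 21, 119×6/17 = 42.
orange: (15 − 14)²/14 = 1/14 = 0.0714
red: (49 − 42)²/42 = 49/42 = 1.1667
white: (3 − 21)²/21 = 324/21 = 15.4286
brown: (52 − 42)²/42 = 100/42 = 2.3810
Sum = 19.048
df = 3. Since 19.048 > 7.815, we reject H₀.

19.048; reject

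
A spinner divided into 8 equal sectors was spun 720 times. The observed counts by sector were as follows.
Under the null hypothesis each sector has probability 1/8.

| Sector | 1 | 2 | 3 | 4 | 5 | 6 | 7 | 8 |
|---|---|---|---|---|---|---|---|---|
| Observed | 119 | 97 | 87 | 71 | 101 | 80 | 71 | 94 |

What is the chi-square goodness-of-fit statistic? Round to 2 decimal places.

20.64

Expected count for each of the 8 categories: 720/8 = 90.
cat         O        E   (O−E)²/E
1         119       90      9.344
2          97       90      0.544
3          87       90      0.100
4          71       90      4.011
5         101       90      1.344
6          80       90      1.111
7          71       90      4.011
8          94       90      0.178
Sum = 20.64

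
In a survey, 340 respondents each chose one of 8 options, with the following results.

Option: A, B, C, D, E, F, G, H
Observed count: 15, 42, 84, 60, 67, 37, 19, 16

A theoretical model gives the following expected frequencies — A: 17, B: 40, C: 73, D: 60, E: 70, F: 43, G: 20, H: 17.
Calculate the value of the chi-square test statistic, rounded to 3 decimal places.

3.067

A: (15 − 17)²/17 = 4/17 = 0.2353
B: (42 − 40)²/40 = 4/40 = 0.1000
C: (84 − 73)²/73 = 121/73 = 1.6575
D: (60 − 60)²/60 = 0/60 = 0.0000
E: (67 − 70)²/70 = 9/70 = 0.1286
F: (37 − 43)²/43 = 36/43 = 0.8372
G: (19 − 20)²/20 = 1/20 = 0.0500
H: (16 − 17)²/17 = 1/17 = 0.0588
Sum = 3.067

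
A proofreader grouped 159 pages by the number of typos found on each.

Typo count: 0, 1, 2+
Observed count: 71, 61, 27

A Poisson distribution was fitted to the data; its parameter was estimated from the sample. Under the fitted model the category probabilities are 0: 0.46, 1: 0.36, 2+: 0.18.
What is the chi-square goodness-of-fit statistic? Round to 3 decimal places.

0.401

Expected counts E_i = n·p_i: 159×0.46 = 73.14, 159×0.36 = 57.24, 159×0.18 = 28.62.
0: (71 − 73.14)²/73.14 = 4.5796/73.14 = 0.0626
1: (61 − 57.24)²/57.24 = 14.1376/57.24 = 0.2470
2+: (27 − 28.62)²/28.62 = 2.6244/28.62 = 0.0917
Sum = 0.401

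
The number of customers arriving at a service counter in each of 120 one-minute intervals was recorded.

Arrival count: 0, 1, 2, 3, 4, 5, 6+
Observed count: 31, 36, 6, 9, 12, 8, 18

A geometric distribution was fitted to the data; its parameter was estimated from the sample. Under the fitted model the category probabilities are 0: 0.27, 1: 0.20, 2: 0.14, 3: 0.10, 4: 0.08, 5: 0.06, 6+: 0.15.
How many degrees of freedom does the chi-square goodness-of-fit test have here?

There are k = 7 categories and 1 parameter estimated from the data, so df = 7 − 1 − 1 = 5.

5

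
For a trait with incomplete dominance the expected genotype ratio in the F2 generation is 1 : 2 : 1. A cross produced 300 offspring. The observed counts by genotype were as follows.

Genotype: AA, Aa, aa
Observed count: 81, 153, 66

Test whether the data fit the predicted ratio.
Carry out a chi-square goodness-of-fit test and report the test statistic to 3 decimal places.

1.620

Ratio total = 4. Expected counts: 300×1/4 = 75, 300×2/4 = 150, 300×1/4 = 75.
AA: (81 − 75)²/75 = 36/75 = 0.4800
Aa: (153 − 150)²/150 = 9/150 = 0.0600
aa: (66 − 75)²/75 = 81/75 = 1.0800
Sum = 1.620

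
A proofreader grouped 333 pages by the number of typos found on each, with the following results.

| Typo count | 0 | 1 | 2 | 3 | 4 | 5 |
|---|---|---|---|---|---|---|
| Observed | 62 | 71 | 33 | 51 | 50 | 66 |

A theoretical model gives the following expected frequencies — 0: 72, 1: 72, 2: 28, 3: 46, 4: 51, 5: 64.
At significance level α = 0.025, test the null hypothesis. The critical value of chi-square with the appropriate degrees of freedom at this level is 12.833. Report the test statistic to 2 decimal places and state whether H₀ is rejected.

0: (62 − 72)²/72 = 100/72 = 1.389
1: (71 − 72)²/72 = 1/72 = 0.014
2: (33 − 28)²/28 = 25/28 = 0.893
3: (51 − 46)²/46 = 25/46 = 0.543
4: (50 − 51)²/51 = 1/51 = 0.020
5: (66 − 64)²/64 = 4/64 = 0.063
Sum = 2.92
df = 5. Since 2.92 < 12.833, we do not reject H₀.

2.92; do not reject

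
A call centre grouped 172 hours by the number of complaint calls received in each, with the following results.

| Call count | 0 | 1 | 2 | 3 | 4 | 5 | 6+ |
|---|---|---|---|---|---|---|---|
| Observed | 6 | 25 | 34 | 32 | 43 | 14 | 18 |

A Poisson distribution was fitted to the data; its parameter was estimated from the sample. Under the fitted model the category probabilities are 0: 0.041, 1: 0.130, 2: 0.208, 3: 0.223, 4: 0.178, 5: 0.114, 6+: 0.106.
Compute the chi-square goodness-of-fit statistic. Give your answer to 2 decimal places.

8.23

Expected counts E_i = n·p_i: 172×0.041 = 7.052, 172×0.130 = 22.36, 172×0.208 = 35.776, 172×0.223 = 38.356, 172×0.178 = 30.616, 172×0.114 = 19.608, 172×0.106 = 18.232.
0: (6 − 7.052)²/7.052 = 1.106704/7.052 = 0.157
1: (25 − 22.36)²/22.36 = 6.9696/22.36 = 0.312
2: (34 − 35.776)²/35.776 = 3.154176/35.776 = 0.088
3: (32 − 38.356)²/38.356 = 40.398736/38.356 = 1.053
4: (43 − 30.616)²/30.616 = 153.363456/30.616 = 5.009
5: (14 − 19.608)²/19.608 = 31.449664/19.608 = 1.604
6+: (18 − 18.232)²/18.232 = 0.053824/18.232 = 0.003
Sum = 8.23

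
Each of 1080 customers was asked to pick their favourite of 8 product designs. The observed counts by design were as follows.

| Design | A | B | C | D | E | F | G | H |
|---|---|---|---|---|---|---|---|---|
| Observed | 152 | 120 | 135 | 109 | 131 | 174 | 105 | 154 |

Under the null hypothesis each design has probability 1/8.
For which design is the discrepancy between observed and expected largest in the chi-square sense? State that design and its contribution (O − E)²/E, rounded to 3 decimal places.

Under H₀ each category has probability 1/8, so each expected count is 1080/8 = 135.
χ² = (152−135)²/135 + (120−135)²/135 + (135−135)²/135 + (109−135)²/135 + (131−135)²/135 + (174−135)²/135 + (105−135)²/135 + (154−135)²/135
   = 2.1407 + 1.6667 + 0.0000 + 5.0074 + 0.1185 + 11.2667 + 6.6667 + 2.6741
The largest term is for F: 11.267.

F, 11.267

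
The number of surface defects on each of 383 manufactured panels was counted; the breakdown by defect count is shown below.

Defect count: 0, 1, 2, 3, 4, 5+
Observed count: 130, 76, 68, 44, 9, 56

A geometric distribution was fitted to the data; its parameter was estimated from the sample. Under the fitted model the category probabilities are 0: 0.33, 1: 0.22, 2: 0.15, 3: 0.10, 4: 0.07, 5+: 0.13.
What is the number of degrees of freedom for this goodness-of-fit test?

4

There are k = 6 categories and 1 parameter estimated from the data, so df = 6 − 1 − 1 = 4.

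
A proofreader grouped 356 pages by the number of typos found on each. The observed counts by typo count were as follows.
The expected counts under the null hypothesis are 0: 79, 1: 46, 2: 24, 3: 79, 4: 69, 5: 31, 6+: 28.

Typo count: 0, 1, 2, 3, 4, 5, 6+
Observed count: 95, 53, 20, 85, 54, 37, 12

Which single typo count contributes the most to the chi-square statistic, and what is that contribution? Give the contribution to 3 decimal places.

0: (95 − 79)²/79 = 256/79 = 3.2405
1: (53 − 46)²/46 = 49/46 = 1.0652
2: (20 − 24)²/24 = 16/24 = 0.6667
3: (85 − 79)²/79 = 36/79 = 0.4557
4: (54 − 69)²/69 = 225/69 = 3.2609
5: (37 − 31)²/31 = 36/31 = 1.1613
6+: (12 − 28)²/28 = 256/28 = 9.1429
The largest term is for 6+: 9.143.

6+, 9.143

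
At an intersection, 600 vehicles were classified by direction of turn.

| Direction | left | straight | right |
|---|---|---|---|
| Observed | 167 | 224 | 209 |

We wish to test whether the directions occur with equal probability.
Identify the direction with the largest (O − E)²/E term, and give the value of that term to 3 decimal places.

Under H₀ each category has probability 1/3, so each expected count is 600/3 = 200.
χ² = (167−200)²/200 + (224−200)²/200 + (209−200)²/200
   = 5.4450 + 2.8800 + 0.4050
The largest term is for left: 5.445.

left, 5.445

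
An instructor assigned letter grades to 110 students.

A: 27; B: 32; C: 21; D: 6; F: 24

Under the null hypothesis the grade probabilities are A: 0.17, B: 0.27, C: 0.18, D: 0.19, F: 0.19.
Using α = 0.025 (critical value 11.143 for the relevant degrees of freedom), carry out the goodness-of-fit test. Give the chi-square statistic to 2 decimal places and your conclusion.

15.02; reject

Expected counts E_i = n·p_i: 110×0.17 = 18.7, 110×0.27 = 29.7, 110×0.18 = 19.8, 110×0.19 = 20.9, 110×0.19 = 20.9.
A: (27 − 18.7)²/18.7 = 68.89/18.7 = 3.684
B: (32 − 29.7)²/29.7 = 5.29/29.7 = 0.178
C: (21 − 19.8)²/19.8 = 1.44/19.8 = 0.073
D: (6 − 20.9)²/20.9 = 222.01/20.9 = 10.622
F: (24 − 20.9)²/20.9 = 9.61/20.9 = 0.460
Sum = 15.02
df = 4. Since 15.02 > 11.143, we reject H₀.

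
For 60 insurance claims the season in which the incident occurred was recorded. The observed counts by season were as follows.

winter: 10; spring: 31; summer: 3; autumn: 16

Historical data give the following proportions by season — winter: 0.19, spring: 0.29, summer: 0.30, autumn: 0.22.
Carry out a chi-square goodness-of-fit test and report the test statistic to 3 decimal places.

23.896

Expected counts E_i = n·p_i: 60×0.19 = 11.4, 60×0.29 = 17.4, 60×0.30 = 18, 60×0.22 = 13.2.
cat         O        E   (O−E)²/E
winter     10     11.4     0.1719
spring     31     17.4    10.6299
summer      3       18    12.5000
autumn     16     13.2     0.5939
Sum = 23.896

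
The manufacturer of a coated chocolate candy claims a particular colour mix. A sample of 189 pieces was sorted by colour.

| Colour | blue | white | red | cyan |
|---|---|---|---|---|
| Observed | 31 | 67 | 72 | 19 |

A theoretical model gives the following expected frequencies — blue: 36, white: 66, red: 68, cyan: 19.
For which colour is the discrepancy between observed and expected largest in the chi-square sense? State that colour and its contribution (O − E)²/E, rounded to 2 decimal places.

cat         O        E   (O−E)²/E
blue       31       36      0.694
white      67       66      0.015
red        72       68      0.235
cyan       19       19      0.000
The largest term is for blue: 0.69.

blue, 0.69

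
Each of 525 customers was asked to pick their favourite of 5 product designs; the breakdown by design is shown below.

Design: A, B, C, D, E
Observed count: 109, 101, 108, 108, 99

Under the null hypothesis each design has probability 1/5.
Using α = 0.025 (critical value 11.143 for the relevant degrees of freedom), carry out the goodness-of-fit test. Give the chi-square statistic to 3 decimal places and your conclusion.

Under H₀ each category has probability 1/5, so each expected count is 525/5 = 105.
A: (109 − 105)²/105 = 16/105 = 0.1524
B: (101 − 105)²/105 = 16/105 = 0.1524
C: (108 − 105)²/105 = 9/105 = 0.0857
D: (108 − 105)²/105 = 9/105 = 0.0857
E: (99 − 105)²/105 = 36/105 = 0.3429
Sum = 0.819
df = 4. Since 0.819 < 11.143, we do not reject H₀.

0.819; do not reject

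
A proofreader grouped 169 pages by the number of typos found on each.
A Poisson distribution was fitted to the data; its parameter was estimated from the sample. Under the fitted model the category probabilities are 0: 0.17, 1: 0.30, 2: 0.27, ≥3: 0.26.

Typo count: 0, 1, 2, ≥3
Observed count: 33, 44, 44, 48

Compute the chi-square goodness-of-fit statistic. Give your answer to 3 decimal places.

Expected counts E_i = n·p_i: 169×0.17 = 28.73, 169×0.30 = 50.7, 169×0.27 = 45.63, 169×0.26 = 43.94.
χ² = (33−28.73)²/28.73 + (44−50.7)²/50.7 + (44−45.63)²/45.63 + (48−43.94)²/43.94
   = 0.6346 + 0.8854 + 0.0582 + 0.3751
Sum = 1.953

1.953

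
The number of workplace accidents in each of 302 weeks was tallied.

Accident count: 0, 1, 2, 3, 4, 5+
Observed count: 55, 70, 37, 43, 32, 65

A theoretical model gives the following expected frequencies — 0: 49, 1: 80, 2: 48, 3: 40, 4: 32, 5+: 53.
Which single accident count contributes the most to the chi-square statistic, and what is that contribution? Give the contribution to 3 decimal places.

5+, 2.717

cat         O        E   (O−E)²/E
0          55       49     0.7347
1          70       80     1.2500
2          37       48     2.5208
3          43       40     0.2250
4          32       32     0.0000
5+         65       53     2.7170
The largest term is for 5+: 2.717.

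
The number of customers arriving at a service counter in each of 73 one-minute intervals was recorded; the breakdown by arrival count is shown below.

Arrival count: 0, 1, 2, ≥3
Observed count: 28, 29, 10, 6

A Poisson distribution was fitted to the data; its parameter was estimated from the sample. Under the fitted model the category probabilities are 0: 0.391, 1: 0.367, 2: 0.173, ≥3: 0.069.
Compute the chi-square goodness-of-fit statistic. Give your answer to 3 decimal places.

0.924

Expected counts E_i = n·p_i: 73×0.391 = 28.543, 73×0.367 = 26.791, 73×0.173 = 12.629, 73×0.069 = 5.037.
0: (28 − 28.543)²/28.543 = 0.294849/28.543 = 0.0103
1: (29 − 26.791)²/26.791 = 4.879681/26.791 = 0.1821
2: (10 − 12.629)²/12.629 = 6.911641/12.629 = 0.5473
≥3: (6 − 5.037)²/5.037 = 0.927369/5.037 = 0.1841
Sum = 0.924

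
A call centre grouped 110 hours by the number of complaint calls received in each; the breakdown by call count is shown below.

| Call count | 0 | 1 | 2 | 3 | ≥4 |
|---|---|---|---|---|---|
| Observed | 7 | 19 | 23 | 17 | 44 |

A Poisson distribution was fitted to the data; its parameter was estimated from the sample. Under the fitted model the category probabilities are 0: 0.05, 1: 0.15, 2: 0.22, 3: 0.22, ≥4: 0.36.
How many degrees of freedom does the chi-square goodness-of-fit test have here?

3

There are k = 5 categories and 1 parameter estimated from the data, so df = 5 − 1 − 1 = 3.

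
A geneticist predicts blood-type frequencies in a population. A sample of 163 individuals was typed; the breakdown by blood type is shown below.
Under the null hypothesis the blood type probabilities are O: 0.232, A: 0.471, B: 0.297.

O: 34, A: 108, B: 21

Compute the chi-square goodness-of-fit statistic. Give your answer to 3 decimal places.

Expected counts E_i = n·p_i: 163×0.232 = 37.816, 163×0.471 = 76.773, 163×0.297 = 48.411.
χ² = (34−37.816)²/37.816 + (108−76.773)²/76.773 + (21−48.411)²/48.411
   = 0.3851 + 12.7014 + 15.5205
Sum = 28.607

28.607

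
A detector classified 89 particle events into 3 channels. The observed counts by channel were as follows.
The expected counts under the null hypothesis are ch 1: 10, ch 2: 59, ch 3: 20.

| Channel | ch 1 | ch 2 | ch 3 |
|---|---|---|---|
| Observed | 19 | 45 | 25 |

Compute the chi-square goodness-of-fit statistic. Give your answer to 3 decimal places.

12.672

cat         O        E   (O−E)²/E
ch 1       19       10     8.1000
ch 2       45       59     3.3220
ch 3       25       20     1.2500
Sum = 12.672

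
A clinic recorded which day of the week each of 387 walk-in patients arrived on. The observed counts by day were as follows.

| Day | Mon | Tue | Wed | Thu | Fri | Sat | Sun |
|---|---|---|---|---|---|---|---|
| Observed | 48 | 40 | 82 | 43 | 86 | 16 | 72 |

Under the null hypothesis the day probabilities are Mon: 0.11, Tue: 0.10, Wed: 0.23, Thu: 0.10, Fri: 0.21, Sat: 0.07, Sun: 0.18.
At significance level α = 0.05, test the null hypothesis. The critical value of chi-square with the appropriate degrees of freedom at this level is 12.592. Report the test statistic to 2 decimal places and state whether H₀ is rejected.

Expected counts E_i = n·p_i: 387×0.11 = 42.57, 387×0.10 = 38.7, 387×0.23 = 89.01, 387×0.10 = 38.7, 387×0.21 = 81.27, 387×0.07 = 27.09, 387×0.18 = 69.66.
Mon: (48 − 42.57)²/42.57 = 29.4849/42.57 = 0.693
Tue: (40 − 38.7)²/38.7 = 1.69/38.7 = 0.044
Wed: (82 − 89.01)²/89.01 = 49.1401/89.01 = 0.552
Thu: (43 − 38.7)²/38.7 = 18.49/38.7 = 0.478
Fri: (86 − 81.27)²/81.27 = 22.3729/81.27 = 0.275
Sat: (16 − 27.09)²/27.09 = 122.9881/27.09 = 4.540
Sun: (72 − 69.66)²/69.66 = 5.4756/69.66 = 0.079
Sum = 6.66
df = 6. Since 6.66 < 12.592, we do not reject H₀.

6.66; do not reject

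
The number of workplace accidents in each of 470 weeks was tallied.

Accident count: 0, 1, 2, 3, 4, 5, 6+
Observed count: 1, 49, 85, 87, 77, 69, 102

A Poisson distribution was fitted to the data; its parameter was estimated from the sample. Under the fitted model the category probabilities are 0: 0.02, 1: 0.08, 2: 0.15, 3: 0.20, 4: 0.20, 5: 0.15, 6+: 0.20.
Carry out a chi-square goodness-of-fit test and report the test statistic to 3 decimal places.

18.254

Expected counts E_i = n·p_i: 470×0.02 = 9.4, 470×0.08 = 37.6, 470×0.15 = 70.5, 470×0.20 = 94, 470×0.20 = 94, 470×0.15 = 70.5, 470×0.20 = 94.
cat         O        E   (O−E)²/E
0           1      9.4     7.5064
1          49     37.6     3.4564
2          85     70.5     2.9823
3          87       94     0.5213
4          77       94     3.0745
5          69     70.5     0.0319
6+        102       94     0.6809
Sum = 18.254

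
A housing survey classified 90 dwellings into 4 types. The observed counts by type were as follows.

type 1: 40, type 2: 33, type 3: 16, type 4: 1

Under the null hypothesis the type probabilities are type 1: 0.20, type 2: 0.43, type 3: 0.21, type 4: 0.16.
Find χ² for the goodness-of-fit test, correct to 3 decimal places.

40.643

Expected counts E_i = n·p_i: 90×0.20 = 18, 90×0.43 = 38.7, 90×0.21 = 18.9, 90×0.16 = 14.4.
type 1: (40 − 18)²/18 = 484/18 = 26.8889
type 2: (33 − 38.7)²/38.7 = 32.49/38.7 = 0.8395
type 3: (16 − 18.9)²/18.9 = 8.41/18.9 = 0.4450
type 4: (1 − 14.4)²/14.4 = 179.56/14.4 = 12.4694
Sum = 40.643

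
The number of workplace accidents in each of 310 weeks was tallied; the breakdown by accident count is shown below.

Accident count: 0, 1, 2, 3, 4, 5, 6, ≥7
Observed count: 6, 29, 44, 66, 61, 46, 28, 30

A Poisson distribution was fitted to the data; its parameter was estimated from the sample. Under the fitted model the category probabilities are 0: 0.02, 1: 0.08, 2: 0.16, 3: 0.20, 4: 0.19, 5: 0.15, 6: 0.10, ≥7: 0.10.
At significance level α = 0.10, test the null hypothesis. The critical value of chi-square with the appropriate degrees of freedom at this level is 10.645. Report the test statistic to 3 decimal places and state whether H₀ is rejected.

Expected counts E_i = n·p_i: 310×0.02 = 6.2, 310×0.08 = 24.8, 310×0.16 = 49.6, 310×0.20 = 62, 310×0.19 = 58.9, 310×0.15 = 46.5, 310×0.10 = 31, 310×0.10 = 31.
0: (6 − 6.2)²/6.2 = 0.04/6.2 = 0.0065
1: (29 − 24.8)²/24.8 = 17.64/24.8 = 0.7113
2: (44 − 49.6)²/49.6 = 31.36/49.6 = 0.6323
3: (66 − 62)²/62 = 16/62 = 0.2581
4: (61 − 58.9)²/58.9 = 4.41/58.9 = 0.0749
5: (46 − 46.5)²/46.5 = 0.25/46.5 = 0.0054
6: (28 − 31)²/31 = 9/31 = 0.2903
≥7: (30 − 31)²/31 = 1/31 = 0.0323
Sum = 2.011
df = 6. Since 2.011 < 10.645, we do not reject H₀.

2.011; do not reject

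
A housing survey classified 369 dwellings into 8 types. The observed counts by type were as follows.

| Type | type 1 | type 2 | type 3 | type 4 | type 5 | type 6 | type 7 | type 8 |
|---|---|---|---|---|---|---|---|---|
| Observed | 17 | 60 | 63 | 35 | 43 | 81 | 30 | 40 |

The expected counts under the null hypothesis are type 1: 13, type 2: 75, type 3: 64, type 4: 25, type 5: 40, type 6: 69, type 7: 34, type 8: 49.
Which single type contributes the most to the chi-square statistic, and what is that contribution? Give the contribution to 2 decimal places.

type 4, 4.00

type 1: (17 − 13)²/13 = 16/13 = 1.231
type 2: (60 − 75)²/75 = 225/75 = 3.000
type 3: (63 − 64)²/64 = 1/64 = 0.016
type 4: (35 − 25)²/25 = 100/25 = 4.000
type 5: (43 − 40)²/40 = 9/40 = 0.225
type 6: (81 − 69)²/69 = 144/69 = 2.087
type 7: (30 − 34)²/34 = 16/34 = 0.471
type 8: (40 − 49)²/49 = 81/49 = 1.653
The largest term is for type 4: 4.00.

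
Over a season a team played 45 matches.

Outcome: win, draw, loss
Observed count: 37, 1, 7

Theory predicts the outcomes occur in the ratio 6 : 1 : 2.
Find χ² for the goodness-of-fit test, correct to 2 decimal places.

Ratio total = 9. Expected counts: 45×6/9 = 30, 45×1/9 = 5, 45×2/9 = 10.
cat         O        E   (O−E)²/E
win        37       30      1.633
draw        1        5      3.200
loss        7       10      0.900
Sum = 5.73

5.73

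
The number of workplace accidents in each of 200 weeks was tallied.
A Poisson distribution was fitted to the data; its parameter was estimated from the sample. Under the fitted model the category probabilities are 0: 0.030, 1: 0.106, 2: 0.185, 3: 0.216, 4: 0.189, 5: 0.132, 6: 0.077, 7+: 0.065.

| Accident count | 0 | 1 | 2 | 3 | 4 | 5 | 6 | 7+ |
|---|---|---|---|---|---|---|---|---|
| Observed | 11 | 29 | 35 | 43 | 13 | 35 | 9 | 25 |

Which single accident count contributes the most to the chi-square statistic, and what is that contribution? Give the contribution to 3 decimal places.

Expected counts E_i = n·p_i: 200×0.030 = 6, 200×0.106 = 21.2, 200×0.185 = 37, 200×0.216 = 43.2, 200×0.189 = 37.8, 200×0.132 = 26.4, 200×0.077 = 15.4, 200×0.065 = 13.
cat         O        E   (O−E)²/E
0          11        6     4.1667
1          29     21.2     2.8698
2          35       37     0.1081
3          43     43.2     0.0009
4          13     37.8    16.2709
5          35     26.4     2.8015
6           9     15.4     2.6597
7+         25       13    11.0769
The largest term is for 4: 16.271.

4, 16.271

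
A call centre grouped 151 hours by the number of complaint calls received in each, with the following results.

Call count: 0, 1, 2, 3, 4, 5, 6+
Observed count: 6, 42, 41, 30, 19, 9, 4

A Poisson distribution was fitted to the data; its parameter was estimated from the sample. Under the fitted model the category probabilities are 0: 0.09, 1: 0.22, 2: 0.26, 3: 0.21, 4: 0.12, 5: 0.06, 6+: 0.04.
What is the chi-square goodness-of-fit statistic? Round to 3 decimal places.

7.461

Expected counts E_i = n·p_i: 151×0.09 = 13.59, 151×0.22 = 33.22, 151×0.26 = 39.26, 151×0.21 = 31.71, 151×0.12 = 18.12, 151×0.06 = 9.06, 151×0.04 = 6.04.
0: (6 − 13.59)²/13.59 = 57.6081/13.59 = 4.2390
1: (42 − 33.22)²/33.22 = 77.0884/33.22 = 2.3205
2: (41 − 39.26)²/39.26 = 3.0276/39.26 = 0.0771
3: (30 − 31.71)²/31.71 = 2.9241/31.71 = 0.0922
4: (19 − 18.12)²/18.12 = 0.7744/18.12 = 0.0427
5: (9 − 9.06)²/9.06 = 0.0036/9.06 = 0.0004
6+: (4 − 6.04)²/6.04 = 4.1616/6.04 = 0.6890
Sum = 7.461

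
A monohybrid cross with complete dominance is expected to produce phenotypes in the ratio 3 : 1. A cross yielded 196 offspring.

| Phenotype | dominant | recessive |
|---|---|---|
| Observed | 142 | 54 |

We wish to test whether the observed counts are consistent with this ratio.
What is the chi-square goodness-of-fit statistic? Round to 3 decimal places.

Ratio total = 4. Expected counts: 196×3/4 = 147, 196×1/4 = 49.
cat            O        E   (O−E)²/E
dominant     142      147     0.1701
recessive     54       49     0.5102
Sum = 0.680

0.680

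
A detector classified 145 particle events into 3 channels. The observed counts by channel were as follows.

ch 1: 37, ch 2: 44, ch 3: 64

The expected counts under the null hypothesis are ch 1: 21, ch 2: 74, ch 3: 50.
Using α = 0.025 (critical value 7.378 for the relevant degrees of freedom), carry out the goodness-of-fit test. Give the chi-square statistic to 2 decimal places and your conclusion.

cat         O        E   (O−E)²/E
ch 1       37       21     12.190
ch 2       44       74     12.162
ch 3       64       50      3.920
Sum = 28.27
df = 2. Since 28.27 > 7.378, we reject H₀.

28.27; reject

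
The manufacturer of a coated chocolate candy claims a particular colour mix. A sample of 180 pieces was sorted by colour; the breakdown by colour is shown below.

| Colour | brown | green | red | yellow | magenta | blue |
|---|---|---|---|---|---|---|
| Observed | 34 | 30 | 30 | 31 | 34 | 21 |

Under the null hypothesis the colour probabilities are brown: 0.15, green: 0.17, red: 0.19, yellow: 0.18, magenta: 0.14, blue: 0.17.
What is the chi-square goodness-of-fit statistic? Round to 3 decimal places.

8.488

Expected counts E_i = n·p_i: 180×0.15 = 27, 180×0.17 = 30.6, 180×0.19 = 34.2, 180×0.18 = 32.4, 180×0.14 = 25.2, 180×0.17 = 30.6.
cat          O        E   (O−E)²/E
brown       34       27     1.8148
green       30     30.6     0.0118
red         30     34.2     0.5158
yellow      31     32.4     0.0605
magenta     34     25.2     3.0730
blue        21     30.6     3.0118
Sum = 8.488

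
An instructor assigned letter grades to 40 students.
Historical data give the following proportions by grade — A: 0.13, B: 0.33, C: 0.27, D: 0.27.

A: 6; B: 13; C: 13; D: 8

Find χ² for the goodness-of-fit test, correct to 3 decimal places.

1.300

Expected counts E_i = n·p_i: 40×0.13 = 5.2, 40×0.33 = 13.2, 40×0.27 = 10.8, 40×0.27 = 10.8.
A: (6 − 5.2)²/5.2 = 0.64/5.2 = 0.1231
B: (13 − 13.2)²/13.2 = 0.04/13.2 = 0.0030
C: (13 − 10.8)²/10.8 = 4.84/10.8 = 0.4481
D: (8 − 10.8)²/10.8 = 7.84/10.8 = 0.7259
Sum = 1.300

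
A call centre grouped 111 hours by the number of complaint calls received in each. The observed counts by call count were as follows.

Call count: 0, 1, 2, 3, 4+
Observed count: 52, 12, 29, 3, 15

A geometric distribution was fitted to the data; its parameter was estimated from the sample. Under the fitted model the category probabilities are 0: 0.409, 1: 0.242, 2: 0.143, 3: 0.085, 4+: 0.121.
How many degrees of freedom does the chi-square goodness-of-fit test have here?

There are k = 5 categories and 1 parameter estimated from the data, so df = 5 − 1 − 1 = 3.

3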